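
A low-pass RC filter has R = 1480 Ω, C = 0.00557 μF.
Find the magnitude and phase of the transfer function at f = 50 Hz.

Step 1 — Angular frequency: ω = 2π·50 = 314.2 rad/s.
Step 2 — Transfer function: H(jω) = 1/(1 + jωRC).
Step 3 — Denominator: 1 + jωRC = 1 + j·314.2·1480·5.57e-09 = 1 + j0.00259.
Step 4 — H = 1 - j0.00259.
Step 5 — Magnitude: |H| = 1 (-0.0 dB); phase: φ = -0.1°.

|H| = 1 (-0.0 dB), φ = -0.1°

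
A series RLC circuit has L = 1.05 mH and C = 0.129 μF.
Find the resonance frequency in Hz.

Step 1 — Resonance condition Im(Z)=0 gives ω₀ = 1/√(LC).
Step 2 — ω₀ = 1/√(0.00105·1.29e-07) = 8.592e+04 rad/s.
Step 3 — f₀ = ω₀/(2π) = 1.368e+04 Hz.

f₀ = 1.368e+04 Hz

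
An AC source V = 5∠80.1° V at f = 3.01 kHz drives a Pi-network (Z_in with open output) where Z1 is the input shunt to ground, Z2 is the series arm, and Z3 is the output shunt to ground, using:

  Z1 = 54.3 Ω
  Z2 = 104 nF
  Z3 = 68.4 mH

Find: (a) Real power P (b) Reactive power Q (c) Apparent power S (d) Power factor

Step 1 — Angular frequency: ω = 2π·f = 2π·3010 = 1.891e+04 rad/s.
Step 2 — Component impedances:
  Z1: Z = R = 54.3 Ω
  Z2: Z = 1/(jωC) = -j/(ω·C) = 0 - j508.4 Ω
  Z3: Z = jωL = j·1.891e+04·0.0684 = 0 + j1294 Ω
Step 3 — With open output, the series arm Z2 and the output shunt Z3 appear in series to ground: Z2 + Z3 = 0 + j785.2 Ω.
Step 4 — Parallel with input shunt Z1: Z_in = Z1 || (Z2 + Z3) = 54.04 + j3.737 Ω = 54.17∠4.0° Ω.
Step 5 — Source phasor: V = 5∠80.1° V = 0.8596 + j4.926 V.
Step 6 — Current: I = V / Z = 0.0221 + j0.08962 A = 0.0923∠76.1° A.
Step 7 — Complex power: S = V·I* = 0.4604 + j0.03184 VA.
Step 8 — Real power: P = Re(S) = 0.4604 W.
Step 9 — Reactive power: Q = Im(S) = 0.03184 VAR.
Step 10 — Apparent power: |S| = 0.4615 VA.
Step 11 — Power factor: PF = P/|S| = 0.9976 (lagging).

(a) P = 0.4604 W  (b) Q = 0.03184 VAR  (c) S = 0.4615 VA  (d) PF = 0.9976 (lagging)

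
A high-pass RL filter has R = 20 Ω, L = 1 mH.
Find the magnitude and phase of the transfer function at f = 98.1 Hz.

Step 1 — Angular frequency: ω = 2π·98.1 = 616.4 rad/s.
Step 2 — Transfer function: H(jω) = jωL/(R + jωL).
Step 3 — Numerator jωL = j·0.6164; denominator R + jωL = 20 + j0.6164.
Step 4 — H = 0.0009489 + j0.03079.
Step 5 — Magnitude: |H| = 0.0308 (-30.2 dB); phase: φ = 88.2°.

|H| = 0.0308 (-30.2 dB), φ = 88.2°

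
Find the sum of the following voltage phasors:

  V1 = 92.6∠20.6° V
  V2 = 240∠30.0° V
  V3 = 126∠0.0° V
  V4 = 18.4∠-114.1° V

Step 1 — Convert each phasor to rectangular form:
  V1 = 92.6·(cos(20.6°) + j·sin(20.6°)) = 86.68 + j32.58 V
  V2 = 240·(cos(30.0°) + j·sin(30.0°)) = 207.8 + j120 V
  V3 = 126·(cos(0.0°) + j·sin(0.0°)) = 126 V
  V4 = 18.4·(cos(-114.1°) + j·sin(-114.1°)) = -7.513 - j16.8 V
Step 2 — Sum components: V_total = 413 + j135.8 V.
Step 3 — Convert to polar: |V_total| = 434.8 V, ∠V_total = 18.2°.

V_total = 434.8∠18.2° V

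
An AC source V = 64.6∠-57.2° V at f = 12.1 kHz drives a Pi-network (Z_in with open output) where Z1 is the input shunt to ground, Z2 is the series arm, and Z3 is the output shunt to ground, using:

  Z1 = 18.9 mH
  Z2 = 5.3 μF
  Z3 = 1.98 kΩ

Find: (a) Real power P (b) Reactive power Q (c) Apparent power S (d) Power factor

Step 1 — Angular frequency: ω = 2π·f = 2π·1.21e+04 = 7.603e+04 rad/s.
Step 2 — Component impedances:
  Z1: Z = jωL = j·7.603e+04·0.0189 = 0 + j1437 Ω
  Z2: Z = 1/(jωC) = -j/(ω·C) = 0 - j2.482 Ω
  Z3: Z = R = 1980 Ω
Step 3 — With open output, the series arm Z2 and the output shunt Z3 appear in series to ground: Z2 + Z3 = 1980 - j2.482 Ω.
Step 4 — Parallel with input shunt Z1: Z_in = Z1 || (Z2 + Z3) = 683.9 + j941.5 Ω = 1164∠54.0° Ω.
Step 5 — Source phasor: V = 64.6∠-57.2° V = 34.99 - j54.3 V.
Step 6 — Current: I = V / Z = -0.02008 - j0.05176 A = 0.05552∠-111.2° A.
Step 7 — Complex power: S = V·I* = 2.108 + j2.902 VA.
Step 8 — Real power: P = Re(S) = 2.108 W.
Step 9 — Reactive power: Q = Im(S) = 2.902 VAR.
Step 10 — Apparent power: |S| = 3.586 VA.
Step 11 — Power factor: PF = P/|S| = 0.5877 (lagging).

(a) P = 2.108 W  (b) Q = 2.902 VAR  (c) S = 3.586 VA  (d) PF = 0.5877 (lagging)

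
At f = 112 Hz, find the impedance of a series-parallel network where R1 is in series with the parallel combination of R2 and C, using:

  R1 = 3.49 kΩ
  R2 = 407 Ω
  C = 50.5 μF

Step 1 — Angular frequency: ω = 2π·f = 2π·112 = 703.7 rad/s.
Step 2 — Component impedances:
  R1: Z = R = 3490 Ω
  R2: Z = R = 407 Ω
  C: Z = 1/(jωC) = -j/(ω·C) = 0 - j28.14 Ω
Step 3 — Parallel branch: R2 || C = 1/(1/R2 + 1/C) = 1.936 - j28.01 Ω.
Step 4 — Series with R1: Z_total = R1 + (R2 || C) = 3492 - j28.01 Ω = 3492∠-0.5° Ω.

Z = 3492 - j28.01 Ω = 3492∠-0.5° Ω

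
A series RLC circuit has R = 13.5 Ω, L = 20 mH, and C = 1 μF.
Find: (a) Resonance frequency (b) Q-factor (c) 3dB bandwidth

Step 1 — Resonance condition Im(Z)=0 gives ω₀ = 1/√(LC).
Step 2 — ω₀ = 1/√(0.02·1e-06) = 7071 rad/s.
Step 3 — f₀ = ω₀/(2π) = 1125 Hz.
Step 4 — Series Q: Q = ω₀L/R = 7071·0.02/13.5 = 10.48.
Step 5 — 3dB bandwidth: Δω = ω₀/Q = 675 rad/s; BW = Δω/(2π) = 107.4 Hz.

(a) f₀ = 1125 Hz  (b) Q = 10.48  (c) BW = 107.4 Hz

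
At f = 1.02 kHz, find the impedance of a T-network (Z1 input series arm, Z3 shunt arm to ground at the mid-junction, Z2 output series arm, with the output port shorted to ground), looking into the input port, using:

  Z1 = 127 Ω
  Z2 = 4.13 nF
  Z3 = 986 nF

Step 1 — Angular frequency: ω = 2π·f = 2π·1020 = 6409 rad/s.
Step 2 — Component impedances:
  Z1: Z = R = 127 Ω
  Z2: Z = 1/(jωC) = -j/(ω·C) = 0 - j3.778e+04 Ω
  Z3: Z = 1/(jωC) = -j/(ω·C) = 0 - j158.2 Ω
Step 3 — With the output port shorted to ground, the output series arm Z2 runs from the junction to ground; the shunt arm Z3 also runs from the junction to ground. They appear in parallel: Z3 || Z2 = 0 - j157.6 Ω.
Step 4 — Series with input arm Z1: Z_in = Z1 + (Z3 || Z2) = 127 - j157.6 Ω = 202.4∠-51.1° Ω.

Z = 127 - j157.6 Ω = 202.4∠-51.1° Ω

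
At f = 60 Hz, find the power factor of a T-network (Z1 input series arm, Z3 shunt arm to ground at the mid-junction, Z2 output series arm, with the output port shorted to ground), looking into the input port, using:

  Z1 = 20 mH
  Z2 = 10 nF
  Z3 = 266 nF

Step 1 — Angular frequency: ω = 2π·f = 2π·60 = 377 rad/s.
Step 2 — Component impedances:
  Z1: Z = jωL = j·377·0.02 = 0 + j7.54 Ω
  Z2: Z = 1/(jωC) = -j/(ω·C) = 0 - j2.653e+05 Ω
  Z3: Z = 1/(jωC) = -j/(ω·C) = 0 - j9972 Ω
Step 3 — With the output port shorted to ground, the output series arm Z2 runs from the junction to ground; the shunt arm Z3 also runs from the junction to ground. They appear in parallel: Z3 || Z2 = 0 - j9611 Ω.
Step 4 — Series with input arm Z1: Z_in = Z1 + (Z3 || Z2) = 0 - j9603 Ω = 9603∠-90.0° Ω.
Step 5 — Power factor: PF = cos(φ) = Re(Z)/|Z| = 0/9603 = 0.
Step 6 — Type: Im(Z) = -9603 ⇒ leading (phase φ = -90.0°).

PF = 0 (leading, φ = -90.0°)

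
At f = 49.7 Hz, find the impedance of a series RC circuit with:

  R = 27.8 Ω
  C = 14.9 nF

Step 1 — Angular frequency: ω = 2π·f = 2π·49.7 = 312.3 rad/s.
Step 2 — Component impedances:
  R: Z = R = 27.8 Ω
  C: Z = 1/(jωC) = -j/(ω·C) = 0 - j2.149e+05 Ω
Step 3 — Series combination: Z_total = R + C = 27.8 - j2.149e+05 Ω = 2.149e+05∠-90.0° Ω.

Z = 27.8 - j2.149e+05 Ω = 2.149e+05∠-90.0° Ω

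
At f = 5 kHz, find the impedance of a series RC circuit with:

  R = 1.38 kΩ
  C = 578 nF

Step 1 — Angular frequency: ω = 2π·f = 2π·5000 = 3.142e+04 rad/s.
Step 2 — Component impedances:
  R: Z = R = 1380 Ω
  C: Z = 1/(jωC) = -j/(ω·C) = 0 - j55.07 Ω
Step 3 — Series combination: Z_total = R + C = 1380 - j55.07 Ω = 1381∠-2.3° Ω.

Z = 1380 - j55.07 Ω = 1381∠-2.3° Ω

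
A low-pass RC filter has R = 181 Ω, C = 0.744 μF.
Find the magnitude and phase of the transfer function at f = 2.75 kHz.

Step 1 — Angular frequency: ω = 2π·2750 = 1.728e+04 rad/s.
Step 2 — Transfer function: H(jω) = 1/(1 + jωRC).
Step 3 — Denominator: 1 + jωRC = 1 + j·1.728e+04·181·7.44e-07 = 1 + j2.327.
Step 4 — H = 0.1559 - j0.3628.
Step 5 — Magnitude: |H| = 0.3948 (-8.1 dB); phase: φ = -66.7°.

|H| = 0.3948 (-8.1 dB), φ = -66.7°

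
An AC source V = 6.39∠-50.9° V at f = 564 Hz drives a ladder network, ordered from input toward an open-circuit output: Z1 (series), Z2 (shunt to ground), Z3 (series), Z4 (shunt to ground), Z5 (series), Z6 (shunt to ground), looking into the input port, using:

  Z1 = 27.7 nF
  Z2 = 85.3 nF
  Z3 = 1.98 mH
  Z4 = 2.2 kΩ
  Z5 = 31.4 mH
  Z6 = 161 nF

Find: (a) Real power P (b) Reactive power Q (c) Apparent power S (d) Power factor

Step 1 — Angular frequency: ω = 2π·f = 2π·564 = 3544 rad/s.
Step 2 — Component impedances:
  Z1: Z = 1/(jωC) = -j/(ω·C) = 0 - j1.019e+04 Ω
  Z2: Z = 1/(jωC) = -j/(ω·C) = 0 - j3308 Ω
  Z3: Z = jωL = j·3544·0.00198 = 0 + j7.017 Ω
  Z4: Z = R = 2200 Ω
  Z5: Z = jωL = j·3544·0.0314 = 0 + j111.3 Ω
  Z6: Z = 1/(jωC) = -j/(ω·C) = 0 - j1753 Ω
Step 3 — Ladder network (open output): work backward from the far end, alternating series and parallel combinations. Z_in = 439.5 - j1.106e+04 Ω = 1.107e+04∠-87.7° Ω.
Step 4 — Source phasor: V = 6.39∠-50.9° V = 4.03 - j4.959 V.
Step 5 — Current: I = V / Z = 0.000462 + j0.0003459 A = 0.0005772∠36.8° A.
Step 6 — Complex power: S = V·I* = 0.0001464 - j0.003685 VA.
Step 7 — Real power: P = Re(S) = 0.0001464 W.
Step 8 — Reactive power: Q = Im(S) = -0.003685 VAR.
Step 9 — Apparent power: |S| = 0.003688 VA.
Step 10 — Power factor: PF = P/|S| = 0.0397 (leading).

(a) P = 0.0001464 W  (b) Q = -0.003685 VAR  (c) S = 0.003688 VA  (d) PF = 0.0397 (leading)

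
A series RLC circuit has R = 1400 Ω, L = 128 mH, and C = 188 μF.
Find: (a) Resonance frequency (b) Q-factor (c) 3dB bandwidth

Step 1 — Resonance: ω₀ = 1/√(LC) = 1/√(0.128·0.000188) = 203.9 rad/s.
Step 2 — f₀ = ω₀/(2π) = 32.44 Hz.
Step 3 — Series Q: Q = ω₀L/R = 203.9·0.128/1400 = 0.01864.
Step 4 — Bandwidth: Δω = ω₀/Q = 1.094e+04 rad/s; BW = Δω/(2π) = 1741 Hz.

(a) f₀ = 32.44 Hz  (b) Q = 0.01864  (c) BW = 1741 Hz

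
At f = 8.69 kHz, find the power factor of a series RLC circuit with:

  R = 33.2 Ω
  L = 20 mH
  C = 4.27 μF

Step 1 — Angular frequency: ω = 2π·f = 2π·8690 = 5.46e+04 rad/s.
Step 2 — Component impedances:
  R: Z = R = 33.2 Ω
  L: Z = jωL = j·5.46e+04·0.02 = 0 + j1092 Ω
  C: Z = 1/(jωC) = -j/(ω·C) = 0 - j4.289 Ω
Step 3 — Series combination: Z_total = R + L + C = 33.2 + j1088 Ω = 1088∠88.3° Ω.
Step 4 — Power factor: PF = cos(φ) = Re(Z)/|Z| = 33.2/1088 = 0.03051.
Step 5 — Type: Im(Z) = 1088 ⇒ lagging (phase φ = 88.3°).

PF = 0.03051 (lagging, φ = 88.3°)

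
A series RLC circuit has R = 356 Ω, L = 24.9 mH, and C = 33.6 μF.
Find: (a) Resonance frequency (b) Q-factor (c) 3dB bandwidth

Step 1 — Resonance: ω₀ = 1/√(LC) = 1/√(0.0249·3.36e-05) = 1093 rad/s.
Step 2 — f₀ = ω₀/(2π) = 174 Hz.
Step 3 — Series Q: Q = ω₀L/R = 1093·0.0249/356 = 0.07647.
Step 4 — Bandwidth: Δω = ω₀/Q = 1.43e+04 rad/s; BW = Δω/(2π) = 2275 Hz.

(a) f₀ = 174 Hz  (b) Q = 0.07647  (c) BW = 2275 Hz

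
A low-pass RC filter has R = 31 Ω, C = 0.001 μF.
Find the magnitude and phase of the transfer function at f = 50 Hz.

Step 1 — Angular frequency: ω = 2π·50 = 314.2 rad/s.
Step 2 — Transfer function: H(jω) = 1/(1 + jωRC).
Step 3 — Denominator: 1 + jωRC = 1 + j·314.2·31·1e-09 = 1 + j9.739e-06.
Step 4 — H = 1 - j9.739e-06.
Step 5 — Magnitude: |H| = 1 (-0.0 dB); phase: φ = -0.0°.

|H| = 1 (-0.0 dB), φ = -0.0°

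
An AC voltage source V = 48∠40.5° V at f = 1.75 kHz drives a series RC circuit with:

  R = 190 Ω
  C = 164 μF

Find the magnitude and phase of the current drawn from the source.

Step 1 — Angular frequency: ω = 2π·f = 2π·1750 = 1.1e+04 rad/s.
Step 2 — Component impedances:
  R: Z = R = 190 Ω
  C: Z = 1/(jωC) = -j/(ω·C) = 0 - j0.5545 Ω
Step 3 — Series combination: Z_total = R + C = 190 - j0.5545 Ω = 190∠-0.2° Ω.
Step 4 — Source phasor: V = 48∠40.5° V = 36.5 + j31.17 V.
Step 5 — Ohm's law: I = V / Z_total = (36.5 + j31.17) / (190 - j0.5545) = 0.1916 + j0.1646 A.
Step 6 — Convert to polar: |I| = 0.2526 A, ∠I = 40.7°.

I = 0.2526∠40.7° A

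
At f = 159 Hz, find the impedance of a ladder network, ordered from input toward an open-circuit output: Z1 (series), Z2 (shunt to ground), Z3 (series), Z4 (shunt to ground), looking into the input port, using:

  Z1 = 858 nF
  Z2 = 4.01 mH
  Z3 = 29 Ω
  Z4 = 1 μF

Step 1 — Angular frequency: ω = 2π·f = 2π·159 = 999 rad/s.
Step 2 — Component impedances:
  Z1: Z = 1/(jωC) = -j/(ω·C) = 0 - j1167 Ω
  Z2: Z = jωL = j·999·0.00401 = 0 + j4.006 Ω
  Z3: Z = R = 29 Ω
  Z4: Z = 1/(jωC) = -j/(ω·C) = 0 - j1001 Ω
Step 3 — Ladder network (open output): work backward from the far end, alternating series and parallel combinations. Z_in = 0.0004679 - j1163 Ω = 1163∠-90.0° Ω.

Z = 0.0004679 - j1163 Ω = 1163∠-90.0° Ω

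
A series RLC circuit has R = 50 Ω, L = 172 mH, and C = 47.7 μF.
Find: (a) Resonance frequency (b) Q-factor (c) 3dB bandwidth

Step 1 — Resonance: ω₀ = 1/√(LC) = 1/√(0.172·4.77e-05) = 349.1 rad/s.
Step 2 — f₀ = ω₀/(2π) = 55.56 Hz.
Step 3 — Series Q: Q = ω₀L/R = 349.1·0.172/50 = 1.201.
Step 4 — Bandwidth: Δω = ω₀/Q = 290.7 rad/s; BW = Δω/(2π) = 46.27 Hz.

(a) f₀ = 55.56 Hz  (b) Q = 1.201  (c) BW = 46.27 Hz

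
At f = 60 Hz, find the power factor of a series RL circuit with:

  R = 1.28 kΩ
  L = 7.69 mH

Step 1 — Angular frequency: ω = 2π·f = 2π·60 = 377 rad/s.
Step 2 — Component impedances:
  R: Z = R = 1280 Ω
  L: Z = jωL = j·377·0.00769 = 0 + j2.899 Ω
Step 3 — Series combination: Z_total = R + L = 1280 + j2.899 Ω = 1280∠0.1° Ω.
Step 4 — Power factor: PF = cos(φ) = Re(Z)/|Z| = 1280/1280 = 1.
Step 5 — Type: Im(Z) = 2.899 ⇒ lagging (phase φ = 0.1°).

PF = 1 (lagging, φ = 0.1°)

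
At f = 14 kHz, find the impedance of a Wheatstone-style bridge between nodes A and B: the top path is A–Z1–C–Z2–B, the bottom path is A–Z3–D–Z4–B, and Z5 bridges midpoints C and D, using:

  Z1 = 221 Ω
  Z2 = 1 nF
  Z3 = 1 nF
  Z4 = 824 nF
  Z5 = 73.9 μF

Step 1 — Angular frequency: ω = 2π·f = 2π·1.4e+04 = 8.796e+04 rad/s.
Step 2 — Component impedances:
  Z1: Z = R = 221 Ω
  Z2: Z = 1/(jωC) = -j/(ω·C) = 0 - j1.137e+04 Ω
  Z3: Z = 1/(jωC) = -j/(ω·C) = 0 - j1.137e+04 Ω
  Z4: Z = 1/(jωC) = -j/(ω·C) = 0 - j13.8 Ω
  Z5: Z = 1/(jωC) = -j/(ω·C) = 0 - j0.1538 Ω
Step 3 — Bridge requires nodal analysis (the Z5 bridge couples midpoints C and D, so the two paths cannot be reduced to a simple series/parallel combination). Setting node B to ground and injecting 1 A at node A, the 3-node admittance system at A, C, D solves to V_A = Z_AB = 220.9 - j18.23 Ω = 221.7∠-4.7° Ω.

Z = 220.9 - j18.23 Ω = 221.7∠-4.7° Ω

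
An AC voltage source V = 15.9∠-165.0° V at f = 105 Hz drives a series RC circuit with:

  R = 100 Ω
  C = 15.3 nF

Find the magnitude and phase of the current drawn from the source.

Step 1 — Angular frequency: ω = 2π·f = 2π·105 = 659.7 rad/s.
Step 2 — Component impedances:
  R: Z = R = 100 Ω
  C: Z = 1/(jωC) = -j/(ω·C) = 0 - j9.907e+04 Ω
Step 3 — Series combination: Z_total = R + C = 100 - j9.907e+04 Ω = 9.907e+04∠-89.9° Ω.
Step 4 — Source phasor: V = 15.9∠-165.0° V = -15.36 - j4.115 V.
Step 5 — Ohm's law: I = V / Z_total = (-15.36 - j4.115) / (100 - j9.907e+04) = 4.138e-05 - j0.0001551 A.
Step 6 — Convert to polar: |I| = 0.0001605 A, ∠I = -75.1°.

I = 0.0001605∠-75.1° A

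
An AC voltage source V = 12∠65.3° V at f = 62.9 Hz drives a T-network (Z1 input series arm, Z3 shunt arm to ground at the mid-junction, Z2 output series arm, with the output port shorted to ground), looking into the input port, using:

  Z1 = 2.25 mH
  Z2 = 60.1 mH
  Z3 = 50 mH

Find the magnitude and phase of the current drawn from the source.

Step 1 — Angular frequency: ω = 2π·f = 2π·62.9 = 395.2 rad/s.
Step 2 — Component impedances:
  Z1: Z = jωL = j·395.2·0.00225 = 0 + j0.8892 Ω
  Z2: Z = jωL = j·395.2·0.0601 = 0 + j23.75 Ω
  Z3: Z = jωL = j·395.2·0.05 = 0 + j19.76 Ω
Step 3 — With the output port shorted to ground, the output series arm Z2 runs from the junction to ground; the shunt arm Z3 also runs from the junction to ground. They appear in parallel: Z3 || Z2 = 0 + j10.79 Ω.
Step 4 — Series with input arm Z1: Z_in = Z1 + (Z3 || Z2) = 0 + j11.68 Ω = 11.68∠90.0° Ω.
Step 5 — Source phasor: V = 12∠65.3° V = 5.014 + j10.9 V.
Step 6 — Ohm's law: I = V / Z_total = (5.014 + j10.9) / (0 + j11.68) = 0.9337 - j0.4295 A.
Step 7 — Convert to polar: |I| = 1.028 A, ∠I = -24.7°.

I = 1.028∠-24.7° A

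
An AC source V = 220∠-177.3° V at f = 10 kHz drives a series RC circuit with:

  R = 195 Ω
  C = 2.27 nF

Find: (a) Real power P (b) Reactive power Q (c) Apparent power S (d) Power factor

Step 1 — Angular frequency: ω = 2π·f = 2π·1e+04 = 6.283e+04 rad/s.
Step 2 — Component impedances:
  R: Z = R = 195 Ω
  C: Z = 1/(jωC) = -j/(ω·C) = 0 - j7011 Ω
Step 3 — Series combination: Z_total = R + C = 195 - j7011 Ω = 7014∠-88.4° Ω.
Step 4 — Source phasor: V = 220∠-177.3° V = -219.8 - j10.36 V.
Step 5 — Current: I = V / Z = 0.0006059 - j0.03136 A = 0.03137∠-88.9° A.
Step 6 — Complex power: S = V·I* = 0.1918 - j6.898 VA.
Step 7 — Real power: P = Re(S) = 0.1918 W.
Step 8 — Reactive power: Q = Im(S) = -6.898 VAR.
Step 9 — Apparent power: |S| = 6.901 VA.
Step 10 — Power factor: PF = P/|S| = 0.0278 (leading).

(a) P = 0.1918 W  (b) Q = -6.898 VAR  (c) S = 6.901 VA  (d) PF = 0.0278 (leading)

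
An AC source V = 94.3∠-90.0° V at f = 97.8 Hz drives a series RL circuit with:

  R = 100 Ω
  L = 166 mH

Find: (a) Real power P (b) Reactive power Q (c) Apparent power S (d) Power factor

Step 1 — Angular frequency: ω = 2π·f = 2π·97.8 = 614.5 rad/s.
Step 2 — Component impedances:
  R: Z = R = 100 Ω
  L: Z = jωL = j·614.5·0.166 = 0 + j102 Ω
Step 3 — Series combination: Z_total = R + L = 100 + j102 Ω = 142.8∠45.6° Ω.
Step 4 — Source phasor: V = 94.3∠-90.0° V = 0 - j94.3 V.
Step 5 — Current: I = V / Z = -0.4714 - j0.4621 A = 0.6601∠-135.6° A.
Step 6 — Complex power: S = V·I* = 43.58 + j44.45 VA.
Step 7 — Real power: P = Re(S) = 43.58 W.
Step 8 — Reactive power: Q = Im(S) = 44.45 VAR.
Step 9 — Apparent power: |S| = 62.25 VA.
Step 10 — Power factor: PF = P/|S| = 0.7 (lagging).

(a) P = 43.58 W  (b) Q = 44.45 VAR  (c) S = 62.25 VA  (d) PF = 0.7 (lagging)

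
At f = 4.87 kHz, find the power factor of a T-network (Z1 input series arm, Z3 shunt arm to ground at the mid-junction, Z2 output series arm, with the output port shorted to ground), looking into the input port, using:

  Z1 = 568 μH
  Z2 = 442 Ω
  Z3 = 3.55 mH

Step 1 — Angular frequency: ω = 2π·f = 2π·4870 = 3.06e+04 rad/s.
Step 2 — Component impedances:
  Z1: Z = jωL = j·3.06e+04·0.000568 = 0 + j17.38 Ω
  Z2: Z = R = 442 Ω
  Z3: Z = jωL = j·3.06e+04·0.00355 = 0 + j108.6 Ω
Step 3 — With the output port shorted to ground, the output series arm Z2 runs from the junction to ground; the shunt arm Z3 also runs from the junction to ground. They appear in parallel: Z3 || Z2 = 25.18 + j102.4 Ω.
Step 4 — Series with input arm Z1: Z_in = Z1 + (Z3 || Z2) = 25.18 + j119.8 Ω = 122.4∠78.1° Ω.
Step 5 — Power factor: PF = cos(φ) = Re(Z)/|Z| = 25.176/122.44 = 0.2056.
Step 6 — Type: Im(Z) = 119.8 ⇒ lagging (phase φ = 78.1°).

PF = 0.2056 (lagging, φ = 78.1°)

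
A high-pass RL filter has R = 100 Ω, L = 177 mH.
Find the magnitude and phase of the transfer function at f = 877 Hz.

Step 1 — Angular frequency: ω = 2π·877 = 5510 rad/s.
Step 2 — Transfer function: H(jω) = jωL/(R + jωL).
Step 3 — Numerator jωL = j·975.3; denominator R + jωL = 100 + j975.3.
Step 4 — H = 0.9896 + j0.1015.
Step 5 — Magnitude: |H| = 0.9948 (-0.0 dB); phase: φ = 5.9°.

|H| = 0.9948 (-0.0 dB), φ = 5.9°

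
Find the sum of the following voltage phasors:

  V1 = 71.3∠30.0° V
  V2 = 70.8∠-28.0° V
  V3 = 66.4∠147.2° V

Step 1 — Convert each phasor to rectangular form:
  V1 = 71.3·(cos(30.0°) + j·sin(30.0°)) = 61.75 + j35.65 V
  V2 = 70.8·(cos(-28.0°) + j·sin(-28.0°)) = 62.51 - j33.24 V
  V3 = 66.4·(cos(147.2°) + j·sin(147.2°)) = -55.81 + j35.97 V
Step 2 — Sum components: V_total = 68.45 + j38.38 V.
Step 3 — Convert to polar: |V_total| = 78.47 V, ∠V_total = 29.3°.

V_total = 78.47∠29.3° V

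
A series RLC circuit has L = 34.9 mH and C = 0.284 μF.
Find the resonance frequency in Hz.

Step 1 — Resonance condition Im(Z)=0 gives ω₀ = 1/√(LC).
Step 2 — ω₀ = 1/√(0.0349·2.84e-07) = 1.004e+04 rad/s.
Step 3 — f₀ = ω₀/(2π) = 1599 Hz.

f₀ = 1599 Hz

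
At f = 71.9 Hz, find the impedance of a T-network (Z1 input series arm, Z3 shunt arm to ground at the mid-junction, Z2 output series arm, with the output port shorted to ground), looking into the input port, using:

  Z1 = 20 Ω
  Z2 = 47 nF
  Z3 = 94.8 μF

Step 1 — Angular frequency: ω = 2π·f = 2π·71.9 = 451.8 rad/s.
Step 2 — Component impedances:
  Z1: Z = R = 20 Ω
  Z2: Z = 1/(jωC) = -j/(ω·C) = 0 - j4.71e+04 Ω
  Z3: Z = 1/(jωC) = -j/(ω·C) = 0 - j23.35 Ω
Step 3 — With the output port shorted to ground, the output series arm Z2 runs from the junction to ground; the shunt arm Z3 also runs from the junction to ground. They appear in parallel: Z3 || Z2 = 0 - j23.34 Ω.
Step 4 — Series with input arm Z1: Z_in = Z1 + (Z3 || Z2) = 20 - j23.34 Ω = 30.74∠-49.4° Ω.

Z = 20 - j23.34 Ω = 30.74∠-49.4° Ω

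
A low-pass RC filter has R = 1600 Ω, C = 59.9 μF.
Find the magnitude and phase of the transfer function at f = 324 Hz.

Step 1 — Angular frequency: ω = 2π·324 = 2036 rad/s.
Step 2 — Transfer function: H(jω) = 1/(1 + jωRC).
Step 3 — Denominator: 1 + jωRC = 1 + j·2036·1600·5.99e-05 = 1 + j195.1.
Step 4 — H = 2.627e-05 - j0.005125.
Step 5 — Magnitude: |H| = 0.005125 (-45.8 dB); phase: φ = -89.7°.

|H| = 0.005125 (-45.8 dB), φ = -89.7°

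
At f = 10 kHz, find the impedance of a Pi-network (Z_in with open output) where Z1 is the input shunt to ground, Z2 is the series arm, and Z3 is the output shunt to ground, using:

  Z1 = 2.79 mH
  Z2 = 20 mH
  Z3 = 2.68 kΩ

Step 1 — Angular frequency: ω = 2π·f = 2π·1e+04 = 6.283e+04 rad/s.
Step 2 — Component impedances:
  Z1: Z = jωL = j·6.283e+04·0.00279 = 0 + j175.3 Ω
  Z2: Z = jωL = j·6.283e+04·0.02 = 0 + j1257 Ω
  Z3: Z = R = 2680 Ω
Step 3 — With open output, the series arm Z2 and the output shunt Z3 appear in series to ground: Z2 + Z3 = 2680 + j1257 Ω.
Step 4 — Parallel with input shunt Z1: Z_in = Z1 || (Z2 + Z3) = 8.92 + j170.5 Ω = 170.8∠87.0° Ω.

Z = 8.92 + j170.5 Ω = 170.8∠87.0° Ω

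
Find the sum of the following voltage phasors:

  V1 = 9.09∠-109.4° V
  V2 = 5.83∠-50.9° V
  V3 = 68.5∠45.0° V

Step 1 — Convert each phasor to rectangular form:
  V1 = 9.09·(cos(-109.4°) + j·sin(-109.4°)) = -3.019 - j8.574 V
  V2 = 5.83·(cos(-50.9°) + j·sin(-50.9°)) = 3.677 - j4.524 V
  V3 = 68.5·(cos(45.0°) + j·sin(45.0°)) = 48.44 + j48.44 V
Step 2 — Sum components: V_total = 49.09 + j35.34 V.
Step 3 — Convert to polar: |V_total| = 60.49 V, ∠V_total = 35.7°.

V_total = 60.49∠35.7° V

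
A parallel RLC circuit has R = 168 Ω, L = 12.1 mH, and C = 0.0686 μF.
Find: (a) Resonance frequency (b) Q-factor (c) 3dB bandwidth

Step 1 — Resonance: ω₀ = 1/√(LC) = 1/√(0.0121·6.86e-08) = 3.471e+04 rad/s.
Step 2 — f₀ = ω₀/(2π) = 5524 Hz.
Step 3 — Parallel Q: Q = R/(ω₀L) = 168/(3.471e+04·0.0121) = 0.4.
Step 4 — Bandwidth: Δω = ω₀/Q = 8.677e+04 rad/s; BW = Δω/(2π) = 1.381e+04 Hz.

(a) f₀ = 5524 Hz  (b) Q = 0.4  (c) BW = 1.381e+04 Hz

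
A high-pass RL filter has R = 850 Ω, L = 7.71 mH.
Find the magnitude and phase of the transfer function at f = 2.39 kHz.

Step 1 — Angular frequency: ω = 2π·2390 = 1.502e+04 rad/s.
Step 2 — Transfer function: H(jω) = jωL/(R + jωL).
Step 3 — Numerator jωL = j·115.8; denominator R + jωL = 850 + j115.8.
Step 4 — H = 0.01822 + j0.1337.
Step 5 — Magnitude: |H| = 0.135 (-17.4 dB); phase: φ = 82.2°.

|H| = 0.135 (-17.4 dB), φ = 82.2°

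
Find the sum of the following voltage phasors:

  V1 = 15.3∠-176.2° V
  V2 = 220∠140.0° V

Step 1 — Convert each phasor to rectangular form:
  V1 = 15.3·(cos(-176.2°) + j·sin(-176.2°)) = -15.27 - j1.014 V
  V2 = 220·(cos(140.0°) + j·sin(140.0°)) = -168.5 + j141.4 V
Step 2 — Sum components: V_total = -183.8 + j140.4 V.
Step 3 — Convert to polar: |V_total| = 231.3 V, ∠V_total = 142.6°.

V_total = 231.3∠142.6° V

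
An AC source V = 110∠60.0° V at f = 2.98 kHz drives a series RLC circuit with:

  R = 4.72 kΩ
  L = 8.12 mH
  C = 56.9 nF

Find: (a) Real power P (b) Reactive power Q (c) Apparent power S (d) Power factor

Step 1 — Angular frequency: ω = 2π·f = 2π·2980 = 1.872e+04 rad/s.
Step 2 — Component impedances:
  R: Z = R = 4720 Ω
  L: Z = jωL = j·1.872e+04·0.00812 = 0 + j152 Ω
  C: Z = 1/(jωC) = -j/(ω·C) = 0 - j938.6 Ω
Step 3 — Series combination: Z_total = R + L + C = 4720 - j786.6 Ω = 4785∠-9.5° Ω.
Step 4 — Source phasor: V = 110∠60.0° V = 55 + j95.26 V.
Step 5 — Current: I = V / Z = 0.008065 + j0.02153 A = 0.02299∠69.5° A.
Step 6 — Complex power: S = V·I* = 2.494 - j0.4157 VA.
Step 7 — Real power: P = Re(S) = 2.494 W.
Step 8 — Reactive power: Q = Im(S) = -0.4157 VAR.
Step 9 — Apparent power: |S| = 2.529 VA.
Step 10 — Power factor: PF = P/|S| = 0.9864 (leading).

(a) P = 2.494 W  (b) Q = -0.4157 VAR  (c) S = 2.529 VA  (d) PF = 0.9864 (leading)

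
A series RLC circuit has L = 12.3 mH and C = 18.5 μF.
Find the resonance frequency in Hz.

Step 1 — Resonance condition Im(Z)=0 gives ω₀ = 1/√(LC).
Step 2 — ω₀ = 1/√(0.0123·1.85e-05) = 2096 rad/s.
Step 3 — f₀ = ω₀/(2π) = 333.6 Hz.

f₀ = 333.6 Hz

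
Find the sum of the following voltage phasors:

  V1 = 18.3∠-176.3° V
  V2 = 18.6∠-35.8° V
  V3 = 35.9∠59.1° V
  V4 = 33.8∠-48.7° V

Step 1 — Convert each phasor to rectangular form:
  V1 = 18.3·(cos(-176.3°) + j·sin(-176.3°)) = -18.26 - j1.181 V
  V2 = 18.6·(cos(-35.8°) + j·sin(-35.8°)) = 15.09 - j10.88 V
  V3 = 35.9·(cos(59.1°) + j·sin(59.1°)) = 18.44 + j30.8 V
  V4 = 33.8·(cos(-48.7°) + j·sin(-48.7°)) = 22.31 - j25.39 V
Step 2 — Sum components: V_total = 37.57 - j6.649 V.
Step 3 — Convert to polar: |V_total| = 38.15 V, ∠V_total = -10.0°.

V_total = 38.15∠-10.0° V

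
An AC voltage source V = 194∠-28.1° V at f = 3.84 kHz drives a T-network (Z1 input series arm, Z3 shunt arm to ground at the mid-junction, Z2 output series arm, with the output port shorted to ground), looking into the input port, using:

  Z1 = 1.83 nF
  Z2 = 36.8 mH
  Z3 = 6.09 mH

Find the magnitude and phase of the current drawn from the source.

Step 1 — Angular frequency: ω = 2π·f = 2π·3840 = 2.413e+04 rad/s.
Step 2 — Component impedances:
  Z1: Z = 1/(jωC) = -j/(ω·C) = 0 - j2.265e+04 Ω
  Z2: Z = jωL = j·2.413e+04·0.0368 = 0 + j887.9 Ω
  Z3: Z = jωL = j·2.413e+04·0.00609 = 0 + j146.9 Ω
Step 3 — With the output port shorted to ground, the output series arm Z2 runs from the junction to ground; the shunt arm Z3 also runs from the junction to ground. They appear in parallel: Z3 || Z2 = 0 + j126.1 Ω.
Step 4 — Series with input arm Z1: Z_in = Z1 + (Z3 || Z2) = 0 - j2.252e+04 Ω = 2.252e+04∠-90.0° Ω.
Step 5 — Source phasor: V = 194∠-28.1° V = 171.1 - j91.38 V.
Step 6 — Ohm's law: I = V / Z_total = (171.1 - j91.38) / (0 - j2.252e+04) = 0.004057 + j0.007598 A.
Step 7 — Convert to polar: |I| = 0.008614 A, ∠I = 61.9°.

I = 0.008614∠61.9° A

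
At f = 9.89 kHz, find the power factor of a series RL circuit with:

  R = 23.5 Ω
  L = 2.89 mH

Step 1 — Angular frequency: ω = 2π·f = 2π·9890 = 6.214e+04 rad/s.
Step 2 — Component impedances:
  R: Z = R = 23.5 Ω
  L: Z = jωL = j·6.214e+04·0.00289 = 0 + j179.6 Ω
Step 3 — Series combination: Z_total = R + L = 23.5 + j179.6 Ω = 181.1∠82.5° Ω.
Step 4 — Power factor: PF = cos(φ) = Re(Z)/|Z| = 23.5/181.12 = 0.1297.
Step 5 — Type: Im(Z) = 179.6 ⇒ lagging (phase φ = 82.5°).

PF = 0.1297 (lagging, φ = 82.5°)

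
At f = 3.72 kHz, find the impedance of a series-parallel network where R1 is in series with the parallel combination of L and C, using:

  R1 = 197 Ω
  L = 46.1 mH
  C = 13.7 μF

Step 1 — Angular frequency: ω = 2π·f = 2π·3720 = 2.337e+04 rad/s.
Step 2 — Component impedances:
  R1: Z = R = 197 Ω
  L: Z = jωL = j·2.337e+04·0.0461 = 0 + j1078 Ω
  C: Z = 1/(jωC) = -j/(ω·C) = 0 - j3.123 Ω
Step 3 — Parallel branch: L || C = 1/(1/L + 1/C) = 0 - j3.132 Ω.
Step 4 — Series with R1: Z_total = R1 + (L || C) = 197 - j3.132 Ω = 197∠-0.9° Ω.

Z = 197 - j3.132 Ω = 197∠-0.9° Ω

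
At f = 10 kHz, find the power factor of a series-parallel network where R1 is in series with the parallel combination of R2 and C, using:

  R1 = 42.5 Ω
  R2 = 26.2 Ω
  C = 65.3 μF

Step 1 — Angular frequency: ω = 2π·f = 2π·1e+04 = 6.283e+04 rad/s.
Step 2 — Component impedances:
  R1: Z = R = 42.5 Ω
  R2: Z = R = 26.2 Ω
  C: Z = 1/(jωC) = -j/(ω·C) = 0 - j0.2437 Ω
Step 3 — Parallel branch: R2 || C = 1/(1/R2 + 1/C) = 0.002267 - j0.2437 Ω.
Step 4 — Series with R1: Z_total = R1 + (R2 || C) = 42.5 - j0.2437 Ω = 42.5∠-0.3° Ω.
Step 5 — Power factor: PF = cos(φ) = Re(Z)/|Z| = 42.5/42.5 = 1.
Step 6 — Type: Im(Z) = -0.2437 ⇒ leading (phase φ = -0.3°).

PF = 1 (leading, φ = -0.3°)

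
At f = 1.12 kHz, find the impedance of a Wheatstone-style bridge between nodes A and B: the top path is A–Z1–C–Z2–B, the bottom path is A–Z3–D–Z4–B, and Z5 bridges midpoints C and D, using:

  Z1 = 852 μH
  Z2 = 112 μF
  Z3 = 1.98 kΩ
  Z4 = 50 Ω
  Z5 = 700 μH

Step 1 — Angular frequency: ω = 2π·f = 2π·1120 = 7037 rad/s.
Step 2 — Component impedances:
  Z1: Z = jωL = j·7037·0.000852 = 0 + j5.996 Ω
  Z2: Z = 1/(jωC) = -j/(ω·C) = 0 - j1.269 Ω
  Z3: Z = R = 1980 Ω
  Z4: Z = R = 50 Ω
  Z5: Z = jωL = j·7037·0.0007 = 0 + j4.926 Ω
Step 3 — Bridge requires nodal analysis (the Z5 bridge couples midpoints C and D, so the two paths cannot be reduced to a simple series/parallel combination). Setting node B to ground and injecting 1 A at node A, the 3-node admittance system at A, C, D solves to V_A = Z_AB = 0.05011 + j4.724 Ω = 4.724∠89.4° Ω.

Z = 0.05011 + j4.724 Ω = 4.724∠89.4° Ω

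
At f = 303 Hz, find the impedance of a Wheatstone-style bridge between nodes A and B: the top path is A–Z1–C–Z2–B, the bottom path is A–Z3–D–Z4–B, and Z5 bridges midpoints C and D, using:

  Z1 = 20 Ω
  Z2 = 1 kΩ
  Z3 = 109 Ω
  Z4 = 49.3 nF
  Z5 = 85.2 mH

Step 1 — Angular frequency: ω = 2π·f = 2π·303 = 1904 rad/s.
Step 2 — Component impedances:
  Z1: Z = R = 20 Ω
  Z2: Z = R = 1000 Ω
  Z3: Z = R = 109 Ω
  Z4: Z = 1/(jωC) = -j/(ω·C) = 0 - j1.065e+04 Ω
  Z5: Z = jωL = j·1904·0.0852 = 0 + j162.2 Ω
Step 3 — Bridge requires nodal analysis (the Z5 bridge couples midpoints C and D, so the two paths cannot be reduced to a simple series/parallel combination). Setting node B to ground and injecting 1 A at node A, the 3-node admittance system at A, C, D solves to V_A = Z_AB = 1011 - j94.42 Ω = 1015∠-5.3° Ω.

Z = 1011 - j94.42 Ω = 1015∠-5.3° Ω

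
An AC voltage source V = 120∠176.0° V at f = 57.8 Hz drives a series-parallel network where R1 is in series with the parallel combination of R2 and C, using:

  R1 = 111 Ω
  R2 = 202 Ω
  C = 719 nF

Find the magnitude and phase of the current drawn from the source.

Step 1 — Angular frequency: ω = 2π·f = 2π·57.8 = 363.2 rad/s.
Step 2 — Component impedances:
  R1: Z = R = 111 Ω
  R2: Z = R = 202 Ω
  C: Z = 1/(jωC) = -j/(ω·C) = 0 - j3830 Ω
Step 3 — Parallel branch: R2 || C = 1/(1/R2 + 1/C) = 201.4 - j10.63 Ω.
Step 4 — Series with R1: Z_total = R1 + (R2 || C) = 312.4 - j10.63 Ω = 312.6∠-1.9° Ω.
Step 5 — Source phasor: V = 120∠176.0° V = -119.7 + j8.371 V.
Step 6 — Ohm's law: I = V / Z_total = (-119.7 + j8.371) / (312.4 - j10.63) = -0.3836 + j0.01375 A.
Step 7 — Convert to polar: |I| = 0.3839 A, ∠I = 177.9°.

I = 0.3839∠177.9° A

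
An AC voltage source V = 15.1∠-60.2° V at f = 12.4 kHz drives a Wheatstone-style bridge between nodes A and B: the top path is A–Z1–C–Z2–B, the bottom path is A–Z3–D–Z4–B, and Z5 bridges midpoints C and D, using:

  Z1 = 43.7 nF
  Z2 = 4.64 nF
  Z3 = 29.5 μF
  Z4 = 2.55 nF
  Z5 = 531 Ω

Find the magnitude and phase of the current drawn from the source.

Step 1 — Angular frequency: ω = 2π·f = 2π·1.24e+04 = 7.791e+04 rad/s.
Step 2 — Component impedances:
  Z1: Z = 1/(jωC) = -j/(ω·C) = 0 - j293.7 Ω
  Z2: Z = 1/(jωC) = -j/(ω·C) = 0 - j2766 Ω
  Z3: Z = 1/(jωC) = -j/(ω·C) = 0 - j0.4351 Ω
  Z4: Z = 1/(jωC) = -j/(ω·C) = 0 - j5033 Ω
  Z5: Z = R = 531 Ω
Step 3 — Bridge requires nodal analysis (the Z5 bridge couples midpoints C and D, so the two paths cannot be reduced to a simple series/parallel combination). Setting node B to ground and injecting 1 A at node A, the 3-node admittance system at A, C, D solves to V_A = Z_AB = 48.82 - j1877 Ω = 1878∠-88.5° Ω.
Step 4 — Source phasor: V = 15.1∠-60.2° V = 7.504 - j13.1 V.
Step 5 — Ohm's law: I = V / Z_total = (7.504 - j13.1) / (48.82 - j1877) = 0.00708 + j0.003814 A.
Step 6 — Convert to polar: |I| = 0.008042 A, ∠I = 28.3°.

I = 0.008042∠28.3° A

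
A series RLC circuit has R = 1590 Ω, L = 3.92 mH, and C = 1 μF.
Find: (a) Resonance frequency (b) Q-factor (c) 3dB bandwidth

Step 1 — Resonance condition Im(Z)=0 gives ω₀ = 1/√(LC).
Step 2 — ω₀ = 1/√(0.00392·1e-06) = 1.597e+04 rad/s.
Step 3 — f₀ = ω₀/(2π) = 2542 Hz.
Step 4 — Series Q: Q = ω₀L/R = 1.597e+04·0.00392/1590 = 0.03938.
Step 5 — 3dB bandwidth: Δω = ω₀/Q = 4.056e+05 rad/s; BW = Δω/(2π) = 6.456e+04 Hz.

(a) f₀ = 2542 Hz  (b) Q = 0.03938  (c) BW = 6.456e+04 Hz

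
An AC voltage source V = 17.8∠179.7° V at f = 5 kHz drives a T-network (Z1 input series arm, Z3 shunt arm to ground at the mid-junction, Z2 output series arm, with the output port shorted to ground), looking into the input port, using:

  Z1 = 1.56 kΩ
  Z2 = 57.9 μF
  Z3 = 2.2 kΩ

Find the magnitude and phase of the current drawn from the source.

Step 1 — Angular frequency: ω = 2π·f = 2π·5000 = 3.142e+04 rad/s.
Step 2 — Component impedances:
  Z1: Z = R = 1560 Ω
  Z2: Z = 1/(jωC) = -j/(ω·C) = 0 - j0.5498 Ω
  Z3: Z = R = 2200 Ω
Step 3 — With the output port shorted to ground, the output series arm Z2 runs from the junction to ground; the shunt arm Z3 also runs from the junction to ground. They appear in parallel: Z3 || Z2 = 0.0001374 - j0.5498 Ω.
Step 4 — Series with input arm Z1: Z_in = Z1 + (Z3 || Z2) = 1560 - j0.5498 Ω = 1560∠-0.0° Ω.
Step 5 — Source phasor: V = 17.8∠179.7° V = -17.8 + j0.0932 V.
Step 6 — Ohm's law: I = V / Z_total = (-17.8 + j0.0932) / (1560 - j0.5498) = -0.01141 + j5.572e-05 A.
Step 7 — Convert to polar: |I| = 0.01141 A, ∠I = 179.7°.

I = 0.01141∠179.7° A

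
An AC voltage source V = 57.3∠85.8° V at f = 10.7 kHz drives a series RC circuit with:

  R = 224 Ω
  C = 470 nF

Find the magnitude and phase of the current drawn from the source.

Step 1 — Angular frequency: ω = 2π·f = 2π·1.07e+04 = 6.723e+04 rad/s.
Step 2 — Component impedances:
  R: Z = R = 224 Ω
  C: Z = 1/(jωC) = -j/(ω·C) = 0 - j31.65 Ω
Step 3 — Series combination: Z_total = R + C = 224 - j31.65 Ω = 226.2∠-8.0° Ω.
Step 4 — Source phasor: V = 57.3∠85.8° V = 4.197 + j57.15 V.
Step 5 — Ohm's law: I = V / Z_total = (4.197 + j57.15) / (224 - j31.65) = -0.01697 + j0.2527 A.
Step 6 — Convert to polar: |I| = 0.2533 A, ∠I = 93.8°.

I = 0.2533∠93.8° A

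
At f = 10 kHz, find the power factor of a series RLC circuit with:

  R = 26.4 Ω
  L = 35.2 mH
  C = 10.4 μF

Step 1 — Angular frequency: ω = 2π·f = 2π·1e+04 = 6.283e+04 rad/s.
Step 2 — Component impedances:
  R: Z = R = 26.4 Ω
  L: Z = jωL = j·6.283e+04·0.0352 = 0 + j2212 Ω
  C: Z = 1/(jωC) = -j/(ω·C) = 0 - j1.53 Ω
Step 3 — Series combination: Z_total = R + L + C = 26.4 + j2210 Ω = 2210∠89.3° Ω.
Step 4 — Power factor: PF = cos(φ) = Re(Z)/|Z| = 26.4/2210.3 = 0.01194.
Step 5 — Type: Im(Z) = 2210 ⇒ lagging (phase φ = 89.3°).

PF = 0.01194 (lagging, φ = 89.3°)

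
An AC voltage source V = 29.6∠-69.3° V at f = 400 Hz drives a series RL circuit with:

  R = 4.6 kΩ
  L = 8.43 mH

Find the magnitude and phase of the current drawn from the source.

Step 1 — Angular frequency: ω = 2π·f = 2π·400 = 2513 rad/s.
Step 2 — Component impedances:
  R: Z = R = 4600 Ω
  L: Z = jωL = j·2513·0.00843 = 0 + j21.19 Ω
Step 3 — Series combination: Z_total = R + L = 4600 + j21.19 Ω = 4600∠0.3° Ω.
Step 4 — Source phasor: V = 29.6∠-69.3° V = 10.46 - j27.69 V.
Step 5 — Ohm's law: I = V / Z_total = (10.46 - j27.69) / (4600 + j21.19) = 0.002247 - j0.00603 A.
Step 6 — Convert to polar: |I| = 0.006435 A, ∠I = -69.6°.

I = 0.006435∠-69.6° A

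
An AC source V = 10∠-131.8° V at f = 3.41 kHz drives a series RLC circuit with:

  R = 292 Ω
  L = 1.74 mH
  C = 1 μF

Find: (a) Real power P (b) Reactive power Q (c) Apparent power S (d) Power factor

Step 1 — Angular frequency: ω = 2π·f = 2π·3410 = 2.143e+04 rad/s.
Step 2 — Component impedances:
  R: Z = R = 292 Ω
  L: Z = jωL = j·2.143e+04·0.00174 = 0 + j37.28 Ω
  C: Z = 1/(jωC) = -j/(ω·C) = 0 - j46.67 Ω
Step 3 — Series combination: Z_total = R + L + C = 292 - j9.392 Ω = 292.2∠-1.8° Ω.
Step 4 — Source phasor: V = 10∠-131.8° V = -6.665 - j7.455 V.
Step 5 — Current: I = V / Z = -0.02198 - j0.02624 A = 0.03423∠-130.0° A.
Step 6 — Complex power: S = V·I* = 0.3421 - j0.011 VA.
Step 7 — Real power: P = Re(S) = 0.3421 W.
Step 8 — Reactive power: Q = Im(S) = -0.011 VAR.
Step 9 — Apparent power: |S| = 0.3423 VA.
Step 10 — Power factor: PF = P/|S| = 0.9995 (leading).

(a) P = 0.3421 W  (b) Q = -0.011 VAR  (c) S = 0.3423 VA  (d) PF = 0.9995 (leading)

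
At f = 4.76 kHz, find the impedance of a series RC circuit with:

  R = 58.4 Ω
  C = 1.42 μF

Step 1 — Angular frequency: ω = 2π·f = 2π·4760 = 2.991e+04 rad/s.
Step 2 — Component impedances:
  R: Z = R = 58.4 Ω
  C: Z = 1/(jωC) = -j/(ω·C) = 0 - j23.55 Ω
Step 3 — Series combination: Z_total = R + C = 58.4 - j23.55 Ω = 62.97∠-22.0° Ω.

Z = 58.4 - j23.55 Ω = 62.97∠-22.0° Ω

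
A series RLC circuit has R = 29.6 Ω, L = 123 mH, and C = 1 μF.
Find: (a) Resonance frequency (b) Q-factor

Step 1 — Resonance condition Im(Z)=0 gives ω₀ = 1/√(LC).
Step 2 — ω₀ = 1/√(0.123·1e-06) = 2851 rad/s.
Step 3 — f₀ = ω₀/(2π) = 453.8 Hz.
Step 4 — Series Q: Q = ω₀L/R = 2851·0.123/29.6 = 11.85.

(a) f₀ = 453.8 Hz  (b) Q = 11.85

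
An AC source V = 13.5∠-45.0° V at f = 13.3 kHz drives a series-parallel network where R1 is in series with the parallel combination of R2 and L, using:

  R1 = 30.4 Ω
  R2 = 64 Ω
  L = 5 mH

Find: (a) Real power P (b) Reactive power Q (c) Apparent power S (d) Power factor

Step 1 — Angular frequency: ω = 2π·f = 2π·1.33e+04 = 8.357e+04 rad/s.
Step 2 — Component impedances:
  R1: Z = R = 30.4 Ω
  R2: Z = R = 64 Ω
  L: Z = jωL = j·8.357e+04·0.005 = 0 + j417.8 Ω
Step 3 — Parallel branch: R2 || L = 1/(1/R2 + 1/L) = 62.53 + j9.578 Ω.
Step 4 — Series with R1: Z_total = R1 + (R2 || L) = 92.93 + j9.578 Ω = 93.43∠5.9° Ω.
Step 5 — Source phasor: V = 13.5∠-45.0° V = 9.546 - j9.546 V.
Step 6 — Current: I = V / Z = 0.09116 - j0.1121 A = 0.1445∠-50.9° A.
Step 7 — Complex power: S = V·I* = 1.94 + j0.2 VA.
Step 8 — Real power: P = Re(S) = 1.94 W.
Step 9 — Reactive power: Q = Im(S) = 0.2 VAR.
Step 10 — Apparent power: |S| = 1.951 VA.
Step 11 — Power factor: PF = P/|S| = 0.9947 (lagging).

(a) P = 1.94 W  (b) Q = 0.2 VAR  (c) S = 1.951 VA  (d) PF = 0.9947 (lagging)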